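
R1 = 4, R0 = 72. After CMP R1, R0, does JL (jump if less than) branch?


Trace:
  R1 = 4, R0 = 72
  CMP R1, R0  → compares 4 vs 72
  JL checks: is 4 less than 72?
  4 < 72, so condition is true
Branch taken: Yes

Yes


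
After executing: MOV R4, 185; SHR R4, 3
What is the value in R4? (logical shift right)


Register state trace:
  MOV R4, 185  → R4 = 185
  SHR R4, 3  → R4 = 185 >> 3 = 185 // 2^3 = 23
Final: R4 = 23

23


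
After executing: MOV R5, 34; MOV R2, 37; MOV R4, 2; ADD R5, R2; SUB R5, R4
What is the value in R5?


Register state trace:
  MOV R5, 34  → R5 = 34
  MOV R2, 37  → R2 = 37
  MOV R4, 2  → R4 = 2
  ADD R5, R2  → R5 = 34 + 37 = 71
  SUB R5, R4  → R5 = 71 - 2 = 69
Final: R5 = 69

69


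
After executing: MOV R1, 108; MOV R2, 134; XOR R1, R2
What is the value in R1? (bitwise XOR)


Register state trace:
  MOV R1, 108  → R1 = 108 (0b01101100)
  MOV R2, 134  → R2 = 134 (0b10000110)
  XOR R1, R2  → R1 = 108 XOR 134 = 234 (0b11101010)
Final: R1 = 234

234


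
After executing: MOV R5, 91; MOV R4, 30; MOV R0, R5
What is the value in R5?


Register state trace:
  MOV R5, 91  → R5 = 91
  MOV R4, 30  → R4 = 30
  MOV R0, R5  → R0 = 91
Final: R5 = 91

91


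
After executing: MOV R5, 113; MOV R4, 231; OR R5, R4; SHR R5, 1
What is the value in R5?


Register state trace:
  MOV R5, 113  → R5 = 113 (0b01110001)
  MOV R4, 231  → R4 = 231 (0b11100111)
  OR R5, R4  → R5 = 113 OR 231 = 247 (0b11110111)
  SHR R5, 1  → R5 = 247 >> 1 = 123
Final: R5 = 123

123


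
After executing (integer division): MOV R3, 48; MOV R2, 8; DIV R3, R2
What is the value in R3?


Register state trace:
  MOV R3, 48  → R3 = 48
  MOV R2, 8  → R2 = 8
  DIV R3, R2  → R3 = 48 // 8 = 6
Final: R3 = 6

6


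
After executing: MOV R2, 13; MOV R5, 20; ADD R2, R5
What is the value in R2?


Register state trace:
  MOV R2, 13  → R2 = 13
  MOV R5, 20  → R5 = 20
  ADD R2, R5  → R2 = 13 + 20 = 33
Final: R2 = 33

33


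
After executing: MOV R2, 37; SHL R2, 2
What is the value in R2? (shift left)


Register state trace:
  MOV R2, 37  → R2 = 37
  SHL R2, 2  → R2 = 37 << 2 = 37 * 2^2 = 148
Final: R2 = 148

148


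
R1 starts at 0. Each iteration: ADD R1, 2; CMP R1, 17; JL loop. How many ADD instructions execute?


Loop trace (R1 starts at 0, target 17, step 2):
  ADD #1: R1 = 0 + 2 = 2  → 2 < 17, loop
  ADD #2: R1 = 2 + 2 = 4  → 4 < 17, loop
  ADD #3: R1 = 4 + 2 = 6  → 6 < 17, loop
  ADD #4: R1 = 6 + 2 = 8  → 8 < 17, loop
  ADD #5: R1 = 8 + 2 = 10  → 10 < 17, loop
  ADD #6: R1 = 10 + 2 = 12  → 12 < 17, loop
  ADD #7: R1 = 12 + 2 = 14  → 14 < 17, loop
  ADD #8: R1 = 14 + 2 = 16  → 16 < 17, loop
  ADD #9: R1 = 16 + 2 = 18  → 18 >= 17, exit
Total ADD instructions: 9

9


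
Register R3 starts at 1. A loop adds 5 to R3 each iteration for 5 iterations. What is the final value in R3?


Starting value: R3 = 1
  Iter 1: R3 = 1 + 5 = 6
  Iter 2: R3 = 6 + 5 = 11
  Iter 3: R3 = 11 + 5 = 16
  Iter 4: R3 = 16 + 5 = 21
  Iter 5: R3 = 21 + 5 = 26
Final: R3 = 26

26


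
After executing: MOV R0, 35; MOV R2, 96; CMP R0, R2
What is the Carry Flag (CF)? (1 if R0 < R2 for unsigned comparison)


Register state trace:
  MOV R0, 35  → R0 = 35
  MOV R2, 96  → R2 = 96
  CMP R0, R2  → unsigned 35 - 96: borrow occurs
  35 < 96, so CF = 1
CF = 1

1


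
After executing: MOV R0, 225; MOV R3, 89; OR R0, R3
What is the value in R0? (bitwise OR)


Register state trace:
  MOV R0, 225  → R0 = 225 (0b11100001)
  MOV R3, 89  → R3 = 89 (0b01011001)
  OR R0, R3   → R0 = 225 OR 89 = 249 (0b11111001)
Final: R0 = 249

249


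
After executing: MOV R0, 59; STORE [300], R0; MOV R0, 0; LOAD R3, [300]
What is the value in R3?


Register and memory trace:
  MOV R0, 59  → R0 = 59
  STORE [300], R0  → mem[300] = 59
  MOV R0, 0  → R0 = 0
  LOAD R3, [300]  → R3 = mem[300] = 59
Final: R3 = 59

59


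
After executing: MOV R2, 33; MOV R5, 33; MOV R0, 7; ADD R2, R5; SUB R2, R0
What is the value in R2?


Register state trace:
  MOV R2, 33  → R2 = 33
  MOV R5, 33  → R5 = 33
  MOV R0, 7  → R0 = 7
  ADD R2, R5  → R2 = 33 + 33 = 66
  SUB R2, R0  → R2 = 66 - 7 = 59
Final: R2 = 59

59


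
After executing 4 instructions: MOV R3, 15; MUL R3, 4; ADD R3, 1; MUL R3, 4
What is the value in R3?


Register state trace:
  MOV R3, 15  → R3 = 15
  MUL R3, 4  → R3 = 15 * 4 = 60
  ADD R3, 1  → R3 = 60 + 1 = 61
  MUL R3, 4  → R3 = 61 * 4 = 244
Final: R3 = 244

244


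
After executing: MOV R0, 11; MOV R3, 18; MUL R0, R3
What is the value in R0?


Register state trace:
  MOV R0, 11  → R0 = 11
  MOV R3, 18  → R3 = 18
  MUL R0, R3  → R0 = 11 * 18 = 198
Final: R0 = 198

198


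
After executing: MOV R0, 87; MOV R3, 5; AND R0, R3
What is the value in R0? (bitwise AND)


Register state trace:
  MOV R0, 87  → R0 = 87 (0b01010111)
  MOV R3, 5  → R3 = 5 (0b00000101)
  AND R0, R3  → R0 = 87 AND 5 = 5 (0b00000101)
Final: R0 = 5

5


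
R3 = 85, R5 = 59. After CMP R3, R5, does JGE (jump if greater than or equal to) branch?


Trace:
  R3 = 85, R5 = 59
  CMP R3, R5  → compares 85 vs 59
  JGE checks: is 85 greater than or equal to 59?
  85 > 59, so condition is true
Branch taken: Yes

Yes


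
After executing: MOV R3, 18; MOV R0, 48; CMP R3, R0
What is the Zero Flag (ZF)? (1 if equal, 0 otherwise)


Register state trace:
  MOV R3, 18  → R3 = 18
  MOV R0, 48  → R0 = 48
  CMP R3, R0  → computes 18 - 48 = -30
  Result is nonzero, so values are not equal
ZF = 0

0


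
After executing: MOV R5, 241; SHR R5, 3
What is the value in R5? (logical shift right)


Register state trace:
  MOV R5, 241  → R5 = 241
  SHR R5, 3  → R5 = 241 >> 3 = 241 // 2^3 = 30
Final: R5 = 30

30


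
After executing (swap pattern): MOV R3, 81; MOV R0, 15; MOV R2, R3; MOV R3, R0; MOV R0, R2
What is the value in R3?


Register state trace (swap pattern):
  MOV R3, 81  → R3 = 81
  MOV R0, 15  → R0 = 15
  MOV R2, R3  → R2 = 81  (save R3)
  MOV R3, R0  → R3 = 15  (R3 gets R0's value)
  MOV R0, R2  → R0 = 81  (R0 gets saved value)
Final: R3 = 15

15


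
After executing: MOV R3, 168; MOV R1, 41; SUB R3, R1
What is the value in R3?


Register state trace:
  MOV R3, 168  → R3 = 168
  MOV R1, 41  → R1 = 41
  SUB R3, R1  → R3 = 168 - 41 = 127
Final: R3 = 127

127


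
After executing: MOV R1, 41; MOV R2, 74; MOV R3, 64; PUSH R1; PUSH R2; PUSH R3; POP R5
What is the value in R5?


Stack trace (top is rightmost):
  MOV R1, 41  → R1 = 41
  MOV R2, 74  → R2 = 74
  MOV R3, 64  → R3 = 64
  PUSH R1  → stack: [41]
  PUSH R2  → stack: [41, 74]
  PUSH R3  → stack: [41, 74, 64]
  POP R5  → R5 = 64, stack: [41, 74]
Final: R5 = 64

64


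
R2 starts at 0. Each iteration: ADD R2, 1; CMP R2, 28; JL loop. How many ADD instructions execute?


Loop trace (R2 starts at 0, target 28, step 1):
  ADD #1: R2 = 0 + 1 = 1  → 1 < 28, loop
  ADD #2: R2 = 1 + 1 = 2  → 2 < 28, loop
  ADD #3: R2 = 2 + 1 = 3  → 3 < 28, loop
  ADD #4: R2 = 3 + 1 = 4  → 4 < 28, loop
  ADD #5: R2 = 4 + 1 = 5  → 5 < 28, loop
  ADD #6: R2 = 5 + 1 = 6  → 6 < 28, loop
  ADD #7: R2 = 6 + 1 = 7  → 7 < 28, loop
  ADD #8: R2 = 7 + 1 = 8  → 8 < 28, loop
  ADD #9: R2 = 8 + 1 = 9  → 9 < 28, loop
  ADD #10: R2 = 9 + 1 = 10  → 10 < 28, loop
  ADD #11: R2 = 10 + 1 = 11  → 11 < 28, loop
  ADD #12: R2 = 11 + 1 = 12  → 12 < 28, loop
  ADD #13: R2 = 12 + 1 = 13  → 13 < 28, loop
  ADD #14: R2 = 13 + 1 = 14  → 14 < 28, loop
  ADD #15: R2 = 14 + 1 = 15  → 15 < 28, loop
  ADD #16: R2 = 15 + 1 = 16  → 16 < 28, loop
  ADD #17: R2 = 16 + 1 = 17  → 17 < 28, loop
  ADD #18: R2 = 17 + 1 = 18  → 18 < 28, loop
  ADD #19: R2 = 18 + 1 = 19  → 19 < 28, loop
  ADD #20: R2 = 19 + 1 = 20  → 20 < 28, loop
  ADD #21: R2 = 20 + 1 = 21  → 21 < 28, loop
  ADD #22: R2 = 21 + 1 = 22  → 22 < 28, loop
  ADD #23: R2 = 22 + 1 = 23  → 23 < 28, loop
  ADD #24: R2 = 23 + 1 = 24  → 24 < 28, loop
  ADD #25: R2 = 24 + 1 = 25  → 25 < 28, loop
  ADD #26: R2 = 25 + 1 = 26  → 26 < 28, loop
  ADD #27: R2 = 26 + 1 = 27  → 27 < 28, loop
  ADD #28: R2 = 27 + 1 = 28  → 28 >= 28, exit
Total ADD instructions: 28

28


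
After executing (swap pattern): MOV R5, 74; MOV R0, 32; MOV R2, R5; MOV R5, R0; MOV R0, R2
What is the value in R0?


Register state trace (swap pattern):
  MOV R5, 74  → R5 = 74
  MOV R0, 32  → R0 = 32
  MOV R2, R5  → R2 = 74  (save R5)
  MOV R5, R0  → R5 = 32  (R5 gets R0's value)
  MOV R0, R2  → R0 = 74  (R0 gets saved value)
Final: R0 = 74

74


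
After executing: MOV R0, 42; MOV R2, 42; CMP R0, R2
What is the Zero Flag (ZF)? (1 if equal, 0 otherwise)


Register state trace:
  MOV R0, 42  → R0 = 42
  MOV R2, 42  → R2 = 42
  CMP R0, R2  → computes 42 - 42 = 0
  Result is zero, so values are equal
ZF = 1

1


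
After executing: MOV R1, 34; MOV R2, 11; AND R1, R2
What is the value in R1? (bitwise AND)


Register state trace:
  MOV R1, 34  → R1 = 34 (0b00100010)
  MOV R2, 11  → R2 = 11 (0b00001011)
  AND R1, R2  → R1 = 34 AND 11 = 2 (0b00000010)
Final: R1 = 2

2


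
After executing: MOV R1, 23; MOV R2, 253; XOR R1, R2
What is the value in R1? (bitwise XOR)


Register state trace:
  MOV R1, 23  → R1 = 23 (0b00010111)
  MOV R2, 253  → R2 = 253 (0b11111101)
  XOR R1, R2  → R1 = 23 XOR 253 = 234 (0b11101010)
Final: R1 = 234

234


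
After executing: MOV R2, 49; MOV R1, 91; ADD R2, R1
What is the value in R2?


Register state trace:
  MOV R2, 49  → R2 = 49
  MOV R1, 91  → R1 = 91
  ADD R2, R1  → R2 = 49 + 91 = 140
Final: R2 = 140

140


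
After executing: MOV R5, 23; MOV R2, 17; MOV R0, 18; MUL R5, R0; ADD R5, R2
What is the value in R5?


Register state trace:
  MOV R5, 23  → R5 = 23
  MOV R2, 17  → R2 = 17
  MOV R0, 18  → R0 = 18
  MUL R5, R0  → R5 = 23 * 18 = 414
  ADD R5, R2  → R5 = 414 + 17 = 431
Final: R5 = 431

431


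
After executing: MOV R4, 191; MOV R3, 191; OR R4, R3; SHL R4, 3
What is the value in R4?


Register state trace:
  MOV R4, 191  → R4 = 191 (0b10111111)
  MOV R3, 191  → R3 = 191 (0b10111111)
  OR R4, R3  → R4 = 191 OR 191 = 191 (0b10111111)
  SHL R4, 3  → R4 = 191 << 3 = 1528
Final: R4 = 1528

1528


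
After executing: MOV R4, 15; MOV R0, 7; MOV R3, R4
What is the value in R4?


Register state trace:
  MOV R4, 15  → R4 = 15
  MOV R0, 7  → R0 = 7
  MOV R3, R4  → R3 = 15
Final: R4 = 15

15


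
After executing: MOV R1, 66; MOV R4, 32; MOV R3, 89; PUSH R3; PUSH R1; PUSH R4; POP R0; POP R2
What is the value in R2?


Stack trace (top is rightmost):
  MOV R1, 66  → R1 = 66
  MOV R4, 32  → R4 = 32
  MOV R3, 89  → R3 = 89
  PUSH R3  → stack: [89]
  PUSH R1  → stack: [89, 66]
  PUSH R4  → stack: [89, 66, 32]
  POP R0  → R0 = 32, stack: [89, 66]
  POP R2  → R2 = 66, stack: [89]
Final: R2 = 66

66


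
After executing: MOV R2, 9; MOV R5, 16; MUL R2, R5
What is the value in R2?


Register state trace:
  MOV R2, 9  → R2 = 9
  MOV R5, 16  → R5 = 16
  MUL R2, R5  → R2 = 9 * 16 = 144
Final: R2 = 144

144


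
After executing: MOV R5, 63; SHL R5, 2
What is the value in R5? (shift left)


Register state trace:
  MOV R5, 63  → R5 = 63
  SHL R5, 2  → R5 = 63 << 2 = 63 * 2^2 = 252
Final: R5 = 252

252


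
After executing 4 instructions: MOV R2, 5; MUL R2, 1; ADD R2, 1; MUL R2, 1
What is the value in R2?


Register state trace:
  MOV R2, 5  → R2 = 5
  MUL R2, 1  → R2 = 5 * 1 = 5
  ADD R2, 1  → R2 = 5 + 1 = 6
  MUL R2, 1  → R2 = 6 * 1 = 6
Final: R2 = 6

6


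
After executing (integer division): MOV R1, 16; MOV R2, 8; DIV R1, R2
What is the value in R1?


Register state trace:
  MOV R1, 16  → R1 = 16
  MOV R2, 8  → R2 = 8
  DIV R1, R2  → R1 = 16 // 8 = 2
Final: R1 = 2

2


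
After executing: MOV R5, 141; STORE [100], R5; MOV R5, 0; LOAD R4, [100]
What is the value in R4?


Register and memory trace:
  MOV R5, 141  → R5 = 141
  STORE [100], R5  → mem[100] = 141
  MOV R5, 0  → R5 = 0
  LOAD R4, [100]  → R4 = mem[100] = 141
Final: R4 = 141

141


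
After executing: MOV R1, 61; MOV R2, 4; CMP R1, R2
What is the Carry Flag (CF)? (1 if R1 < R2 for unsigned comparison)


Register state trace:
  MOV R1, 61  → R1 = 61
  MOV R2, 4  → R2 = 4
  CMP R1, R2  → unsigned 61 - 4: no borrow
  61 >= 4, so CF = 0
CF = 0

0


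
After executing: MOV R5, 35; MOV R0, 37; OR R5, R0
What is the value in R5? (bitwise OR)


Register state trace:
  MOV R5, 35  → R5 = 35 (0b00100011)
  MOV R0, 37  → R0 = 37 (0b00100101)
  OR R5, R0   → R5 = 35 OR 37 = 39 (0b00100111)
Final: R5 = 39

39


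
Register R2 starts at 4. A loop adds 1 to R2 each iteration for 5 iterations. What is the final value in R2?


Starting value: R2 = 4
  Iter 1: R2 = 4 + 1 = 5
  Iter 2: R2 = 5 + 1 = 6
  Iter 3: R2 = 6 + 1 = 7
  Iter 4: R2 = 7 + 1 = 8
  Iter 5: R2 = 8 + 1 = 9
Final: R2 = 9

9


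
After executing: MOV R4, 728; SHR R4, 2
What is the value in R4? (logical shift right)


Register state trace:
  MOV R4, 728  → R4 = 728
  SHR R4, 2  → R4 = 728 >> 2 = 728 // 2^2 = 182
Final: R4 = 182

182


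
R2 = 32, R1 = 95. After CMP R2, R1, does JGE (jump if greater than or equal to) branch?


Trace:
  R2 = 32, R1 = 95
  CMP R2, R1  → compares 32 vs 95
  JGE checks: is 32 greater than or equal to 95?
  32 < 95, so condition is false
Branch taken: No

No


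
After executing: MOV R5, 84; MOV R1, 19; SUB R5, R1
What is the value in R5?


Register state trace:
  MOV R5, 84  → R5 = 84
  MOV R1, 19  → R1 = 19
  SUB R5, R1  → R5 = 84 - 19 = 65
Final: R5 = 65

65


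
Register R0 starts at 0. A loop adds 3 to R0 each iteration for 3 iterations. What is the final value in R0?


Starting value: R0 = 0
  Iter 1: R0 = 0 + 3 = 3
  Iter 2: R0 = 3 + 3 = 6
  Iter 3: R0 = 6 + 3 = 9
Final: R0 = 9

9


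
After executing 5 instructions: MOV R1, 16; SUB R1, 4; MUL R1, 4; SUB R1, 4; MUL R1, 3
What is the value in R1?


Register state trace:
  MOV R1, 16  → R1 = 16
  SUB R1, 4  → R1 = 16 - 4 = 12
  MUL R1, 4  → R1 = 12 * 4 = 48
  SUB R1, 4  → R1 = 48 - 4 = 44
  MUL R1, 3  → R1 = 44 * 3 = 132
Final: R1 = 132

132


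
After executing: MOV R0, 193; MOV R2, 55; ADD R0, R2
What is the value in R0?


Register state trace:
  MOV R0, 193  → R0 = 193
  MOV R2, 55  → R2 = 55
  ADD R0, R2  → R0 = 193 + 55 = 248
Final: R0 = 248

248


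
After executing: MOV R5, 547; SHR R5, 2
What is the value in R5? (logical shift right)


Register state trace:
  MOV R5, 547  → R5 = 547
  SHR R5, 2  → R5 = 547 >> 2 = 547 // 2^2 = 136
Final: R5 = 136

136


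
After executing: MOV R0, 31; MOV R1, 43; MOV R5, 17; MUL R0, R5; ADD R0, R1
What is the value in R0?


Register state trace:
  MOV R0, 31  → R0 = 31
  MOV R1, 43  → R1 = 43
  MOV R5, 17  → R5 = 17
  MUL R0, R5  → R0 = 31 * 17 = 527
  ADD R0, R1  → R0 = 527 + 43 = 570
Final: R0 = 570

570


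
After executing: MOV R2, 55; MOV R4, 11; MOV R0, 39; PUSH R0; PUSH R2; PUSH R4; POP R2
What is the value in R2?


Stack trace (top is rightmost):
  MOV R2, 55  → R2 = 55
  MOV R4, 11  → R4 = 11
  MOV R0, 39  → R0 = 39
  PUSH R0  → stack: [39]
  PUSH R2  → stack: [39, 55]
  PUSH R4  → stack: [39, 55, 11]
  POP R2  → R2 = 11, stack: [39, 55]
Final: R2 = 11

11


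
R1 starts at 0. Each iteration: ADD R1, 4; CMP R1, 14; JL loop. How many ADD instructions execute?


Loop trace (R1 starts at 0, target 14, step 4):
  ADD #1: R1 = 0 + 4 = 4  → 4 < 14, loop
  ADD #2: R1 = 4 + 4 = 8  → 8 < 14, loop
  ADD #3: R1 = 8 + 4 = 12  → 12 < 14, loop
  ADD #4: R1 = 12 + 4 = 16  → 16 >= 14, exit
Total ADD instructions: 4

4


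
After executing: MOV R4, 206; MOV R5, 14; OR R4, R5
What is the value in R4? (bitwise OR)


Register state trace:
  MOV R4, 206  → R4 = 206 (0b11001110)
  MOV R5, 14  → R5 = 14 (0b00001110)
  OR R4, R5   → R4 = 206 OR 14 = 206 (0b11001110)
Final: R4 = 206

206


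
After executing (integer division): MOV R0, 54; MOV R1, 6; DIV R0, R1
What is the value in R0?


Register state trace:
  MOV R0, 54  → R0 = 54
  MOV R1, 6  → R1 = 6
  DIV R0, R1  → R0 = 54 // 6 = 9
Final: R0 = 9

9


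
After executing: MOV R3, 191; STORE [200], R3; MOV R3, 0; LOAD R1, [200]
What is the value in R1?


Register and memory trace:
  MOV R3, 191  → R3 = 191
  STORE [200], R3  → mem[200] = 191
  MOV R3, 0  → R3 = 0
  LOAD R1, [200]  → R1 = mem[200] = 191
Final: R1 = 191

191


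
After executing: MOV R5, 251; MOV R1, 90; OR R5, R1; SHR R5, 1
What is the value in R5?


Register state trace:
  MOV R5, 251  → R5 = 251 (0b11111011)
  MOV R1, 90  → R1 = 90 (0b01011010)
  OR R5, R1  → R5 = 251 OR 90 = 251 (0b11111011)
  SHR R5, 1  → R5 = 251 >> 1 = 125
Final: R5 = 125

125


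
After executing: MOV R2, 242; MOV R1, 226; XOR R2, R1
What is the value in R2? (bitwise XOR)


Register state trace:
  MOV R2, 242  → R2 = 242 (0b11110010)
  MOV R1, 226  → R1 = 226 (0b11100010)
  XOR R2, R1  → R2 = 242 XOR 226 = 16 (0b00010000)
Final: R2 = 16

16


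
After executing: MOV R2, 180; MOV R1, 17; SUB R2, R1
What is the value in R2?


Register state trace:
  MOV R2, 180  → R2 = 180
  MOV R1, 17  → R1 = 17
  SUB R2, R1  → R2 = 180 - 17 = 163
Final: R2 = 163

163


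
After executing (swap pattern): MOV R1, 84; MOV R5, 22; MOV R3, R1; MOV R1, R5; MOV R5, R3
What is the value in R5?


Register state trace (swap pattern):
  MOV R1, 84  → R1 = 84
  MOV R5, 22  → R5 = 22
  MOV R3, R1  → R3 = 84  (save R1)
  MOV R1, R5  → R1 = 22  (R1 gets R5's value)
  MOV R5, R3  → R5 = 84  (R5 gets saved value)
Final: R5 = 84

84


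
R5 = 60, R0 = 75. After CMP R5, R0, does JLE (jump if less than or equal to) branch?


Trace:
  R5 = 60, R0 = 75
  CMP R5, R0  → compares 60 vs 75
  JLE checks: is 60 less than or equal to 75?
  60 < 75, so condition is true
Branch taken: Yes

Yes


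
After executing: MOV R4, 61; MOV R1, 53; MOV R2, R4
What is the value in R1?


Register state trace:
  MOV R4, 61  → R4 = 61
  MOV R1, 53  → R1 = 53
  MOV R2, R4  → R2 = 61
Final: R1 = 53

53


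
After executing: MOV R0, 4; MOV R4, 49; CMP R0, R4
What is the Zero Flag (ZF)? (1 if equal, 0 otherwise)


Register state trace:
  MOV R0, 4  → R0 = 4
  MOV R4, 49  → R4 = 49
  CMP R0, R4  → computes 4 - 49 = -45
  Result is nonzero, so values are not equal
ZF = 0

0


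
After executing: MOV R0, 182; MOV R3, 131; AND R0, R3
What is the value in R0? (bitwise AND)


Register state trace:
  MOV R0, 182  → R0 = 182 (0b10110110)
  MOV R3, 131  → R3 = 131 (0b10000011)
  AND R0, R3  → R0 = 182 AND 131 = 130 (0b10000010)
Final: R0 = 130

130


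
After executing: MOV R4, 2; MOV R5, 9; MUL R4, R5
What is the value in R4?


Register state trace:
  MOV R4, 2  → R4 = 2
  MOV R5, 9  → R5 = 9
  MUL R4, R5  → R4 = 2 * 9 = 18
Final: R4 = 18

18


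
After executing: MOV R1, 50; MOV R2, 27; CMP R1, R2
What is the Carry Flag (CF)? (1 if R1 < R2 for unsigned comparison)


Register state trace:
  MOV R1, 50  → R1 = 50
  MOV R2, 27  → R2 = 27
  CMP R1, R2  → unsigned 50 - 27: no borrow
  50 >= 27, so CF = 0
CF = 0

0


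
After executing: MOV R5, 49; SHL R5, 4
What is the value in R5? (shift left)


Register state trace:
  MOV R5, 49  → R5 = 49
  SHL R5, 4  → R5 = 49 << 4 = 49 * 2^4 = 784
Final: R5 = 784

784


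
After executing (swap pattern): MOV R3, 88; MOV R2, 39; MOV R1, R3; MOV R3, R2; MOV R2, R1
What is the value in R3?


Register state trace (swap pattern):
  MOV R3, 88  → R3 = 88
  MOV R2, 39  → R2 = 39
  MOV R1, R3  → R1 = 88  (save R3)
  MOV R3, R2  → R3 = 39  (R3 gets R2's value)
  MOV R2, R1  → R2 = 88  (R2 gets saved value)
Final: R3 = 39

39


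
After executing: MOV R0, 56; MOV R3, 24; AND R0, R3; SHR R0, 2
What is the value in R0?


Register state trace:
  MOV R0, 56  → R0 = 56 (0b00111000)
  MOV R3, 24  → R3 = 24 (0b00011000)
  AND R0, R3  → R0 = 56 AND 24 = 24 (0b00011000)
  SHR R0, 2  → R0 = 24 >> 2 = 6
Final: R0 = 6

6


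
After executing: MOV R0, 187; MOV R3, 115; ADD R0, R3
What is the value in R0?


Register state trace:
  MOV R0, 187  → R0 = 187
  MOV R3, 115  → R3 = 115
  ADD R0, R3  → R0 = 187 + 115 = 302
Final: R0 = 302

302


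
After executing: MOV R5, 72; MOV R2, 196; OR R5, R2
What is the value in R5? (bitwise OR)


Register state trace:
  MOV R5, 72  → R5 = 72 (0b01001000)
  MOV R2, 196  → R2 = 196 (0b11000100)
  OR R5, R2   → R5 = 72 OR 196 = 204 (0b11001100)
Final: R5 = 204

204


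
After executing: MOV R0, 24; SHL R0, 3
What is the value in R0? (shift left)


Register state trace:
  MOV R0, 24  → R0 = 24
  SHL R0, 3  → R0 = 24 << 3 = 24 * 2^3 = 192
Final: R0 = 192

192


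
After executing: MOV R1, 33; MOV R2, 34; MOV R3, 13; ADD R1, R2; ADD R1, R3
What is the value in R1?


Register state trace:
  MOV R1, 33  → R1 = 33
  MOV R2, 34  → R2 = 34
  MOV R3, 13  → R3 = 13
  ADD R1, R2  → R1 = 33 + 34 = 67
  ADD R1, R3  → R1 = 67 + 13 = 80
Final: R1 = 80

80


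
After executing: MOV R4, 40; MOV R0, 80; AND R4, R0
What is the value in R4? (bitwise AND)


Register state trace:
  MOV R4, 40  → R4 = 40 (0b00101000)
  MOV R0, 80  → R0 = 80 (0b01010000)
  AND R4, R0  → R4 = 40 AND 80 = 0 (0b00000000)
Final: R4 = 0

0


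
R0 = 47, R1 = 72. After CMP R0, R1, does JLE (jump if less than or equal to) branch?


Trace:
  R0 = 47, R1 = 72
  CMP R0, R1  → compares 47 vs 72
  JLE checks: is 47 less than or equal to 72?
  47 < 72, so condition is true
Branch taken: Yes

Yes


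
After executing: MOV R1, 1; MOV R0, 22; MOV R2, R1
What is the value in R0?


Register state trace:
  MOV R1, 1  → R1 = 1
  MOV R0, 22  → R0 = 22
  MOV R2, R1  → R2 = 1
Final: R0 = 22

22


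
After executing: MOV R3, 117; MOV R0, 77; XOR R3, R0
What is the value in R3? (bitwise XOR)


Register state trace:
  MOV R3, 117  → R3 = 117 (0b01110101)
  MOV R0, 77  → R0 = 77 (0b01001101)
  XOR R3, R0  → R3 = 117 XOR 77 = 56 (0b00111000)
Final: R3 = 56

56


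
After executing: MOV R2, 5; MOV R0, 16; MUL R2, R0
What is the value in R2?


Register state trace:
  MOV R2, 5  → R2 = 5
  MOV R0, 16  → R0 = 16
  MUL R2, R0  → R2 = 5 * 16 = 80
Final: R2 = 80

80


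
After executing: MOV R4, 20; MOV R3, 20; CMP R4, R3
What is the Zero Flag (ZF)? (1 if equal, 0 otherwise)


Register state trace:
  MOV R4, 20  → R4 = 20
  MOV R3, 20  → R3 = 20
  CMP R4, R3  → computes 20 - 20 = 0
  Result is zero, so values are equal
ZF = 1

1


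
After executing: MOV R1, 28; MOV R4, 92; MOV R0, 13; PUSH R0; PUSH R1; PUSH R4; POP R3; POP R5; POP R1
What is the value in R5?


Stack trace (top is rightmost):
  MOV R1, 28  → R1 = 28
  MOV R4, 92  → R4 = 92
  MOV R0, 13  → R0 = 13
  PUSH R0  → stack: [13]
  PUSH R1  → stack: [13, 28]
  PUSH R4  → stack: [13, 28, 92]
  POP R3  → R3 = 92, stack: [13, 28]
  POP R5  → R5 = 28, stack: [13]
  POP R1  → R1 = 13, stack: []
Final: R5 = 28

28


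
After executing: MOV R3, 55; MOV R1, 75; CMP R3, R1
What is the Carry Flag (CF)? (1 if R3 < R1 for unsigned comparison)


Register state trace:
  MOV R3, 55  → R3 = 55
  MOV R1, 75  → R1 = 75
  CMP R3, R1  → unsigned 55 - 75: borrow occurs
  55 < 75, so CF = 1
CF = 1

1


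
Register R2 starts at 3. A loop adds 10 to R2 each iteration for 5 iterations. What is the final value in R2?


Starting value: R2 = 3
  Iter 1: R2 = 3 + 10 = 13
  Iter 2: R2 = 13 + 10 = 23
  Iter 3: R2 = 23 + 10 = 33
  Iter 4: R2 = 33 + 10 = 43
  Iter 5: R2 = 43 + 10 = 53
Final: R2 = 53

53


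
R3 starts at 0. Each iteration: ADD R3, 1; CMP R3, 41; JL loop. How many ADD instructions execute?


Loop trace (R3 starts at 0, target 41, step 1):
  ADD #1: R3 = 0 + 1 = 1  → 1 < 41, loop
  ADD #2: R3 = 1 + 1 = 2  → 2 < 41, loop
  ADD #3: R3 = 2 + 1 = 3  → 3 < 41, loop
  ADD #4: R3 = 3 + 1 = 4  → 4 < 41, loop
  ADD #5: R3 = 4 + 1 = 5  → 5 < 41, loop
  ADD #6: R3 = 5 + 1 = 6  → 6 < 41, loop
  ADD #7: R3 = 6 + 1 = 7  → 7 < 41, loop
  ADD #8: R3 = 7 + 1 = 8  → 8 < 41, loop
  ADD #9: R3 = 8 + 1 = 9  → 9 < 41, loop
  ADD #10: R3 = 9 + 1 = 10  → 10 < 41, loop
  ADD #11: R3 = 10 + 1 = 11  → 11 < 41, loop
  ADD #12: R3 = 11 + 1 = 12  → 12 < 41, loop
  ADD #13: R3 = 12 + 1 = 13  → 13 < 41, loop
  ADD #14: R3 = 13 + 1 = 14  → 14 < 41, loop
  ADD #15: R3 = 14 + 1 = 15  → 15 < 41, loop
  ADD #16: R3 = 15 + 1 = 16  → 16 < 41, loop
  ADD #17: R3 = 16 + 1 = 17  → 17 < 41, loop
  ADD #18: R3 = 17 + 1 = 18  → 18 < 41, loop
  ADD #19: R3 = 18 + 1 = 19  → 19 < 41, loop
  ADD #20: R3 = 19 + 1 = 20  → 20 < 41, loop
  ADD #21: R3 = 20 + 1 = 21  → 21 < 41, loop
  ADD #22: R3 = 21 + 1 = 22  → 22 < 41, loop
  ADD #23: R3 = 22 + 1 = 23  → 23 < 41, loop
  ADD #24: R3 = 23 + 1 = 24  → 24 < 41, loop
  ADD #25: R3 = 24 + 1 = 25  → 25 < 41, loop
  ADD #26: R3 = 25 + 1 = 26  → 26 < 41, loop
  ADD #27: R3 = 26 + 1 = 27  → 27 < 41, loop
  ADD #28: R3 = 27 + 1 = 28  → 28 < 41, loop
  ADD #29: R3 = 28 + 1 = 29  → 29 < 41, loop
  ADD #30: R3 = 29 + 1 = 30  → 30 < 41, loop
  ADD #31: R3 = 30 + 1 = 31  → 31 < 41, loop
  ADD #32: R3 = 31 + 1 = 32  → 32 < 41, loop
  ADD #33: R3 = 32 + 1 = 33  → 33 < 41, loop
  ADD #34: R3 = 33 + 1 = 34  → 34 < 41, loop
  ADD #35: R3 = 34 + 1 = 35  → 35 < 41, loop
  ADD #36: R3 = 35 + 1 = 36  → 36 < 41, loop
  ADD #37: R3 = 36 + 1 = 37  → 37 < 41, loop
  ADD #38: R3 = 37 + 1 = 38  → 38 < 41, loop
  ADD #39: R3 = 38 + 1 = 39  → 39 < 41, loop
  ADD #40: R3 = 39 + 1 = 40  → 40 < 41, loop
  ADD #41: R3 = 40 + 1 = 41  → 41 >= 41, exit
Total ADD instructions: 41

41


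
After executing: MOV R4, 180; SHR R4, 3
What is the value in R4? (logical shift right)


Register state trace:
  MOV R4, 180  → R4 = 180
  SHR R4, 3  → R4 = 180 >> 3 = 180 // 2^3 = 22
Final: R4 = 22

22


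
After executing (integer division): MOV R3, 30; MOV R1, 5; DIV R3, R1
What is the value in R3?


Register state trace:
  MOV R3, 30  → R3 = 30
  MOV R1, 5  → R1 = 5
  DIV R3, R1  → R3 = 30 // 5 = 6
Final: R3 = 6

6


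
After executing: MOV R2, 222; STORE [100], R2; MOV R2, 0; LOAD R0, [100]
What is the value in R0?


Register and memory trace:
  MOV R2, 222  → R2 = 222
  STORE [100], R2  → mem[100] = 222
  MOV R2, 0  → R2 = 0
  LOAD R0, [100]  → R0 = mem[100] = 222
Final: R0 = 222

222


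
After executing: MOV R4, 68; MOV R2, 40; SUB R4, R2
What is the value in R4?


Register state trace:
  MOV R4, 68  → R4 = 68
  MOV R2, 40  → R2 = 40
  SUB R4, R2  → R4 = 68 - 40 = 28
Final: R4 = 28

28


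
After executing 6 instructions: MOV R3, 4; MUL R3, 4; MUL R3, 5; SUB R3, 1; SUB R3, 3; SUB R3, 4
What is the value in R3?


Register state trace:
  MOV R3, 4  → R3 = 4
  MUL R3, 4  → R3 = 4 * 4 = 16
  MUL R3, 5  → R3 = 16 * 5 = 80
  SUB R3, 1  → R3 = 80 - 1 = 79
  SUB R3, 3  → R3 = 79 - 3 = 76
  SUB R3, 4  → R3 = 76 - 4 = 72
Final: R3 = 72

72


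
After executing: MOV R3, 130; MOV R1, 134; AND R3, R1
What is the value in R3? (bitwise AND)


Register state trace:
  MOV R3, 130  → R3 = 130 (0b10000010)
  MOV R1, 134  → R1 = 134 (0b10000110)
  AND R3, R1  → R3 = 130 AND 134 = 130 (0b10000010)
Final: R3 = 130

130


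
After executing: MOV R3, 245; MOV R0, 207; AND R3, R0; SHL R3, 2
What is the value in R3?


Register state trace:
  MOV R3, 245  → R3 = 245 (0b11110101)
  MOV R0, 207  → R0 = 207 (0b11001111)
  AND R3, R0  → R3 = 245 AND 207 = 197 (0b11000101)
  SHL R3, 2  → R3 = 197 << 2 = 788
Final: R3 = 788

788


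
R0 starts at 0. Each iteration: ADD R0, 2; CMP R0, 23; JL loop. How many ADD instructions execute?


Loop trace (R0 starts at 0, target 23, step 2):
  ADD #1: R0 = 0 + 2 = 2  → 2 < 23, loop
  ADD #2: R0 = 2 + 2 = 4  → 4 < 23, loop
  ADD #3: R0 = 4 + 2 = 6  → 6 < 23, loop
  ADD #4: R0 = 6 + 2 = 8  → 8 < 23, loop
  ADD #5: R0 = 8 + 2 = 10  → 10 < 23, loop
  ADD #6: R0 = 10 + 2 = 12  → 12 < 23, loop
  ADD #7: R0 = 12 + 2 = 14  → 14 < 23, loop
  ADD #8: R0 = 14 + 2 = 16  → 16 < 23, loop
  ADD #9: R0 = 16 + 2 = 18  → 18 < 23, loop
  ADD #10: R0 = 18 + 2 = 20  → 20 < 23, loop
  ADD #11: R0 = 20 + 2 = 22  → 22 < 23, loop
  ADD #12: R0 = 22 + 2 = 24  → 24 >= 23, exit
Total ADD instructions: 12

12


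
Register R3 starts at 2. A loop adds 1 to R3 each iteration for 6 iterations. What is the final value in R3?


Starting value: R3 = 2
  Iter 1: R3 = 2 + 1 = 3
  Iter 2: R3 = 3 + 1 = 4
  Iter 3: R3 = 4 + 1 = 5
  Iter 4: R3 = 5 + 1 = 6
  Iter 5: R3 = 6 + 1 = 7
  Iter 6: R3 = 7 + 1 = 8
Final: R3 = 8

8


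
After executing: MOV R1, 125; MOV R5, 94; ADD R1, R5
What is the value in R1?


Register state trace:
  MOV R1, 125  → R1 = 125
  MOV R5, 94  → R5 = 94
  ADD R1, R5  → R1 = 125 + 94 = 219
Final: R1 = 219

219


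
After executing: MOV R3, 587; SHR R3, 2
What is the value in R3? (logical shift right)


Register state trace:
  MOV R3, 587  → R3 = 587
  SHR R3, 2  → R3 = 587 >> 2 = 587 // 2^2 = 146
Final: R3 = 146

146


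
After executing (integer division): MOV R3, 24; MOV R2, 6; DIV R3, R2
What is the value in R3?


Register state trace:
  MOV R3, 24  → R3 = 24
  MOV R2, 6  → R2 = 6
  DIV R3, R2  → R3 = 24 // 6 = 4
Final: R3 = 4

4


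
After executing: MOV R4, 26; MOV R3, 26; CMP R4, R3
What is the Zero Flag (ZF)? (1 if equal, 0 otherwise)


Register state trace:
  MOV R4, 26  → R4 = 26
  MOV R3, 26  → R3 = 26
  CMP R4, R3  → computes 26 - 26 = 0
  Result is zero, so values are equal
ZF = 1

1


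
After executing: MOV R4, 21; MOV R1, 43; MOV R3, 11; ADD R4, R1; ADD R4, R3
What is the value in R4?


Register state trace:
  MOV R4, 21  → R4 = 21
  MOV R1, 43  → R1 = 43
  MOV R3, 11  → R3 = 11
  ADD R4, R1  → R4 = 21 + 43 = 64
  ADD R4, R3  → R4 = 64 + 11 = 75
Final: R4 = 75

75


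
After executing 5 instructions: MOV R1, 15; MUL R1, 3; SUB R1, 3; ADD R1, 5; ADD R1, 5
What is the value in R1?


Register state trace:
  MOV R1, 15  → R1 = 15
  MUL R1, 3  → R1 = 15 * 3 = 45
  SUB R1, 3  → R1 = 45 - 3 = 42
  ADD R1, 5  → R1 = 42 + 5 = 47
  ADD R1, 5  → R1 = 47 + 5 = 52
Final: R1 = 52

52


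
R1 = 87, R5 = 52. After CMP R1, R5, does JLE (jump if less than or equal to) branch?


Trace:
  R1 = 87, R5 = 52
  CMP R1, R5  → compares 87 vs 52
  JLE checks: is 87 less than or equal to 52?
  87 > 52, so condition is false
Branch taken: No

No


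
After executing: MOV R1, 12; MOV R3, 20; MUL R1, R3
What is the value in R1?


Register state trace:
  MOV R1, 12  → R1 = 12
  MOV R3, 20  → R3 = 20
  MUL R1, R3  → R1 = 12 * 20 = 240
Final: R1 = 240

240


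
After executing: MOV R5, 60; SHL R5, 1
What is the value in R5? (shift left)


Register state trace:
  MOV R5, 60  → R5 = 60
  SHL R5, 1  → R5 = 60 << 1 = 60 * 2^1 = 120
Final: R5 = 120

120


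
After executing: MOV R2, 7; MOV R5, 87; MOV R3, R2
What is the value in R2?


Register state trace:
  MOV R2, 7  → R2 = 7
  MOV R5, 87  → R5 = 87
  MOV R3, R2  → R3 = 7
Final: R2 = 7

7


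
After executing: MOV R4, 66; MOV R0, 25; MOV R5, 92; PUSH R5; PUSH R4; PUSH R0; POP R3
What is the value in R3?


Stack trace (top is rightmost):
  MOV R4, 66  → R4 = 66
  MOV R0, 25  → R0 = 25
  MOV R5, 92  → R5 = 92
  PUSH R5  → stack: [92]
  PUSH R4  → stack: [92, 66]
  PUSH R0  → stack: [92, 66, 25]
  POP R3  → R3 = 25, stack: [92, 66]
Final: R3 = 25

25


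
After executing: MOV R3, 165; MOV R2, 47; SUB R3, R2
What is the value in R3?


Register state trace:
  MOV R3, 165  → R3 = 165
  MOV R2, 47  → R2 = 47
  SUB R3, R2  → R3 = 165 - 47 = 118
Final: R3 = 118

118


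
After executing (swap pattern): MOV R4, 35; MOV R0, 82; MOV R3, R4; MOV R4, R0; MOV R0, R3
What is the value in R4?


Register state trace (swap pattern):
  MOV R4, 35  → R4 = 35
  MOV R0, 82  → R0 = 82
  MOV R3, R4  → R3 = 35  (save R4)
  MOV R4, R0  → R4 = 82  (R4 gets R0's value)
  MOV R0, R3  → R0 = 35  (R0 gets saved value)
Final: R4 = 82

82


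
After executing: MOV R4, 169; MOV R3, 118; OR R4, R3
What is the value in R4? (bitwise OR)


Register state trace:
  MOV R4, 169  → R4 = 169 (0b10101001)
  MOV R3, 118  → R3 = 118 (0b01110110)
  OR R4, R3   → R4 = 169 OR 118 = 255 (0b11111111)
Final: R4 = 255

255


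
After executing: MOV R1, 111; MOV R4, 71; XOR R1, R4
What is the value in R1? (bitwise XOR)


Register state trace:
  MOV R1, 111  → R1 = 111 (0b01101111)
  MOV R4, 71  → R4 = 71 (0b01000111)
  XOR R1, R4  → R1 = 111 XOR 71 = 40 (0b00101000)
Final: R1 = 40

40


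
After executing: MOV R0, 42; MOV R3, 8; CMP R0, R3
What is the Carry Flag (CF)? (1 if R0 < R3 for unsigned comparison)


Register state trace:
  MOV R0, 42  → R0 = 42
  MOV R3, 8  → R3 = 8
  CMP R0, R3  → unsigned 42 - 8: no borrow
  42 >= 8, so CF = 0
CF = 0

0


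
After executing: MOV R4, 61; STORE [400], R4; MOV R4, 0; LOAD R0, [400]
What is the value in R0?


Register and memory trace:
  MOV R4, 61  → R4 = 61
  STORE [400], R4  → mem[400] = 61
  MOV R4, 0  → R4 = 0
  LOAD R0, [400]  → R0 = mem[400] = 61
Final: R0 = 61

61


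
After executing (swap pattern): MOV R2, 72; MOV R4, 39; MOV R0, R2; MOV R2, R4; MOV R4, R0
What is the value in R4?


Register state trace (swap pattern):
  MOV R2, 72  → R2 = 72
  MOV R4, 39  → R4 = 39
  MOV R0, R2  → R0 = 72  (save R2)
  MOV R2, R4  → R2 = 39  (R2 gets R4's value)
  MOV R4, R0  → R4 = 72  (R4 gets saved value)
Final: R4 = 72

72


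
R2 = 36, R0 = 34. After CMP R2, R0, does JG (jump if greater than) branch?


Trace:
  R2 = 36, R0 = 34
  CMP R2, R0  → compares 36 vs 34
  JG checks: is 36 greater than 34?
  36 > 34, so condition is true
Branch taken: Yes

Yes


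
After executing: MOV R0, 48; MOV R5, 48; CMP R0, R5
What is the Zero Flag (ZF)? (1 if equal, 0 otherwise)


Register state trace:
  MOV R0, 48  → R0 = 48
  MOV R5, 48  → R5 = 48
  CMP R0, R5  → computes 48 - 48 = 0
  Result is zero, so values are equal
ZF = 1

1


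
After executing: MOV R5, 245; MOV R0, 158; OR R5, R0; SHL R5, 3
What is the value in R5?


Register state trace:
  MOV R5, 245  → R5 = 245 (0b11110101)
  MOV R0, 158  → R0 = 158 (0b10011110)
  OR R5, R0  → R5 = 245 OR 158 = 255 (0b11111111)
  SHL R5, 3  → R5 = 255 << 3 = 2040
Final: R5 = 2040

2040


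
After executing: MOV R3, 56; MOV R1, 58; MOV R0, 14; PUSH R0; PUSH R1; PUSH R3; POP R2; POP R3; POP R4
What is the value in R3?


Stack trace (top is rightmost):
  MOV R3, 56  → R3 = 56
  MOV R1, 58  → R1 = 58
  MOV R0, 14  → R0 = 14
  PUSH R0  → stack: [14]
  PUSH R1  → stack: [14, 58]
  PUSH R3  → stack: [14, 58, 56]
  POP R2  → R2 = 56, stack: [14, 58]
  POP R3  → R3 = 58, stack: [14]
  POP R4  → R4 = 14, stack: []
Final: R3 = 58

58


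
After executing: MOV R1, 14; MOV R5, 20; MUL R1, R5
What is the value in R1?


Register state trace:
  MOV R1, 14  → R1 = 14
  MOV R5, 20  → R5 = 20
  MUL R1, R5  → R1 = 14 * 20 = 280
Final: R1 = 280

280


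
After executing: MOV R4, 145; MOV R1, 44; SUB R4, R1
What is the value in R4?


Register state trace:
  MOV R4, 145  → R4 = 145
  MOV R1, 44  → R1 = 44
  SUB R4, R1  → R4 = 145 - 44 = 101
Final: R4 = 101

101


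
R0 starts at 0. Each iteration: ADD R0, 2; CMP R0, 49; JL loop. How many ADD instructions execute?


Loop trace (R0 starts at 0, target 49, step 2):
  ADD #1: R0 = 0 + 2 = 2  → 2 < 49, loop
  ADD #2: R0 = 2 + 2 = 4  → 4 < 49, loop
  ADD #3: R0 = 4 + 2 = 6  → 6 < 49, loop
  ADD #4: R0 = 6 + 2 = 8  → 8 < 49, loop
  ADD #5: R0 = 8 + 2 = 10  → 10 < 49, loop
  ADD #6: R0 = 10 + 2 = 12  → 12 < 49, loop
  ADD #7: R0 = 12 + 2 = 14  → 14 < 49, loop
  ADD #8: R0 = 14 + 2 = 16  → 16 < 49, loop
  ADD #9: R0 = 16 + 2 = 18  → 18 < 49, loop
  ADD #10: R0 = 18 + 2 = 20  → 20 < 49, loop
  ADD #11: R0 = 20 + 2 = 22  → 22 < 49, loop
  ADD #12: R0 = 22 + 2 = 24  → 24 < 49, loop
  ADD #13: R0 = 24 + 2 = 26  → 26 < 49, loop
  ADD #14: R0 = 26 + 2 = 28  → 28 < 49, loop
  ADD #15: R0 = 28 + 2 = 30  → 30 < 49, loop
  ADD #16: R0 = 30 + 2 = 32  → 32 < 49, loop
  ADD #17: R0 = 32 + 2 = 34  → 34 < 49, loop
  ADD #18: R0 = 34 + 2 = 36  → 36 < 49, loop
  ADD #19: R0 = 36 + 2 = 38  → 38 < 49, loop
  ADD #20: R0 = 38 + 2 = 40  → 40 < 49, loop
  ADD #21: R0 = 40 + 2 = 42  → 42 < 49, loop
  ADD #22: R0 = 42 + 2 = 44  → 44 < 49, loop
  ADD #23: R0 = 44 + 2 = 46  → 46 < 49, loop
  ADD #24: R0 = 46 + 2 = 48  → 48 < 49, loop
  ADD #25: R0 = 48 + 2 = 50  → 50 >= 49, exit
Total ADD instructions: 25

25


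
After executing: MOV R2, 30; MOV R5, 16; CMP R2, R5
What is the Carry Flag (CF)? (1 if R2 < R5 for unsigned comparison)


Register state trace:
  MOV R2, 30  → R2 = 30
  MOV R5, 16  → R5 = 16
  CMP R2, R5  → unsigned 30 - 16: no borrow
  30 >= 16, so CF = 0
CF = 0

0


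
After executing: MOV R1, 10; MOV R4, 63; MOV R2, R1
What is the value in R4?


Register state trace:
  MOV R1, 10  → R1 = 10
  MOV R4, 63  → R4 = 63
  MOV R2, R1  → R2 = 10
Final: R4 = 63

63


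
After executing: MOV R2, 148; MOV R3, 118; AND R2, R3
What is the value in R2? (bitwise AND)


Register state trace:
  MOV R2, 148  → R2 = 148 (0b10010100)
  MOV R3, 118  → R3 = 118 (0b01110110)
  AND R2, R3  → R2 = 148 AND 118 = 20 (0b00010100)
Final: R2 = 20

20


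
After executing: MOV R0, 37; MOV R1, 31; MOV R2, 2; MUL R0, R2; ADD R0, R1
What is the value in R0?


Register state trace:
  MOV R0, 37  → R0 = 37
  MOV R1, 31  → R1 = 31
  MOV R2, 2  → R2 = 2
  MUL R0, R2  → R0 = 37 * 2 = 74
  ADD R0, R1  → R0 = 74 + 31 = 105
Final: R0 = 105

105


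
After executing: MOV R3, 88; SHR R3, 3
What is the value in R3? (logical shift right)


Register state trace:
  MOV R3, 88  → R3 = 88
  SHR R3, 3  → R3 = 88 >> 3 = 88 // 2^3 = 11
Final: R3 = 11

11


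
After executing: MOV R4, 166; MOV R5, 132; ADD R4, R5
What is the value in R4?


Register state trace:
  MOV R4, 166  → R4 = 166
  MOV R5, 132  → R5 = 132
  ADD R4, R5  → R4 = 166 + 132 = 298
Final: R4 = 298

298


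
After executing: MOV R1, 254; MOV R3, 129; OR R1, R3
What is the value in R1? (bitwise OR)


Register state trace:
  MOV R1, 254  → R1 = 254 (0b11111110)
  MOV R3, 129  → R3 = 129 (0b10000001)
  OR R1, R3   → R1 = 254 OR 129 = 255 (0b11111111)
Final: R1 = 255

255


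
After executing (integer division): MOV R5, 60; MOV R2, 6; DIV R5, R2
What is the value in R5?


Register state trace:
  MOV R5, 60  → R5 = 60
  MOV R2, 6  → R2 = 6
  DIV R5, R2  → R5 = 60 // 6 = 10
Final: R5 = 10

10


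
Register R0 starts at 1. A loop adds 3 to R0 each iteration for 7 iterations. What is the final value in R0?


Starting value: R0 = 1
  Iter 1: R0 = 1 + 3 = 4
  Iter 2: R0 = 4 + 3 = 7
  Iter 3: R0 = 7 + 3 = 10
  Iter 4: R0 = 10 + 3 = 13
  Iter 5: R0 = 13 + 3 = 16
  Iter 6: R0 = 16 + 3 = 19
  Iter 7: R0 = 19 + 3 = 22
Final: R0 = 22

22


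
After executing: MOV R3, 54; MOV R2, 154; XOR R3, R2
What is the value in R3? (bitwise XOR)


Register state trace:
  MOV R3, 54  → R3 = 54 (0b00110110)
  MOV R2, 154  → R2 = 154 (0b10011010)
  XOR R3, R2  → R3 = 54 XOR 154 = 172 (0b10101100)
Final: R3 = 172

172


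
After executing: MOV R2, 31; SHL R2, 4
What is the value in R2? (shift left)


Register state trace:
  MOV R2, 31  → R2 = 31
  SHL R2, 4  → R2 = 31 << 4 = 31 * 2^4 = 496
Final: R2 = 496

496


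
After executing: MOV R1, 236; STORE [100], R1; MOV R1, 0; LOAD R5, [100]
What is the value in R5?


Register and memory trace:
  MOV R1, 236  → R1 = 236
  STORE [100], R1  → mem[100] = 236
  MOV R1, 0  → R1 = 0
  LOAD R5, [100]  → R5 = mem[100] = 236
Final: R5 = 236

236
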